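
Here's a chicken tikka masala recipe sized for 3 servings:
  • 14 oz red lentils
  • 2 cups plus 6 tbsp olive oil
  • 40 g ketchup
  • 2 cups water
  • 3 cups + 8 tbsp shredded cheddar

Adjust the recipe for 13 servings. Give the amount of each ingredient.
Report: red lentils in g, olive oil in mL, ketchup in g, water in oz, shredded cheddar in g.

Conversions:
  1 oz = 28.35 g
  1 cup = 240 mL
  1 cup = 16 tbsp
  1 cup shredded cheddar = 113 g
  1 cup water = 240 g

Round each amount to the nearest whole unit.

red lentils: 1720 g; olive oil: 2470 mL; ketchup: 173 g; water: 73 oz; shredded cheddar: 1714 g

Scaling factor: 13/3.
red lentils: 14 oz × 13/3 × 28.35 g/oz ≈ 1720 g
olive oil: (2 cup + 6 tbsp = 2.375 cup) × 13/3 × 240 mL/cup = 2470 mL
ketchup: 40 g × 13/3 ≈ 173 g
water: 2 cup × 13/3 × 240 g/cup ÷ 28.35 g/oz ≈ 73 oz
shredded cheddar: (3 cup + 8 tbsp = 3.5 cup) × 13/3 × 113 g/cup ≈ 1714 g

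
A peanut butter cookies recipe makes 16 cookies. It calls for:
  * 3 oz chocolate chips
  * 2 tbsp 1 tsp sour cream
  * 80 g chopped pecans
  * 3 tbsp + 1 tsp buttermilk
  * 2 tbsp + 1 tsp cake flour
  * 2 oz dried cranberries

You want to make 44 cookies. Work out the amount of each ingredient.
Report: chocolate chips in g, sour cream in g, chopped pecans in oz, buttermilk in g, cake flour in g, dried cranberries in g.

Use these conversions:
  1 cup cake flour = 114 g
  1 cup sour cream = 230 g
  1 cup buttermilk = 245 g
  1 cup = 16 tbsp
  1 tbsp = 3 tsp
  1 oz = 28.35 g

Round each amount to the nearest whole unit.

Scaling factor: 44/16 = 11/4 = 2.75.
chocolate chips: 3 oz × 11/4 × 28.35 g/oz ≈ 234 g
sour cream: (2 tbsp + 1 tsp = 7/3 tbsp) × 11/4 ÷ 16 tbsp/cup × 230 g/cup ≈ 92 g
chopped pecans: 80 g × 11/4 ÷ 28.35 g/oz ≈ 8 oz
buttermilk: (3 tbsp + 1 tsp = 10/3 tbsp) × 11/4 ÷ 16 tbsp/cup × 245 g/cup ≈ 140 g
cake flour: (2 tbsp + 1 tsp = 7/3 tbsp) × 11/4 ÷ 16 tbsp/cup × 114 g/cup ≈ 46 g
dried cranberries: 2 oz × 11/4 × 28.35 g/oz ≈ 156 g

chocolate chips: 234 g; sour cream: 92 g; chopped pecans: 8 oz; buttermilk: 140 g; cake flour: 46 g; dried cranberries: 156 g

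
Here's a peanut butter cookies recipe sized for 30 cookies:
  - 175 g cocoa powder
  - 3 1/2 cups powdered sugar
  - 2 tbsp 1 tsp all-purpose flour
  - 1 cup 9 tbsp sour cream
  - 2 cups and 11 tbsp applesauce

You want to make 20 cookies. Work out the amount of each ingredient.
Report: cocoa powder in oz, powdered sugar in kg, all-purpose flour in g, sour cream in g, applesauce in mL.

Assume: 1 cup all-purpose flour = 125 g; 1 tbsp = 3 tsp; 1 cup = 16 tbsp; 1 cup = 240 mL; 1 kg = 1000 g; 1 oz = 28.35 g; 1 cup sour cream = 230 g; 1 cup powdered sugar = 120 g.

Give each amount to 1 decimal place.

Scaling factor: 20/30 = 2/3.
cocoa powder: 175 g × 2/3 ÷ 28.35 g/oz ≈ 4.1 oz
powdered sugar: 3.5 cup × 2/3 × 120 g/cup ÷ 1000 g/kg ≈ 0.3 kg
all-purpose flour: (2 tbsp + 1 tsp = 7/3 tbsp) × 2/3 ÷ 16 tbsp/cup × 125 g/cup ≈ 12.2 g
sour cream: (1 cup + 9 tbsp = 1.5625 cup) × 2/3 × 230 g/cup ≈ 239.6 g
applesauce: (2 cup + 11 tbsp = 2.6875 cup) × 2/3 × 240 mL/cup = 430.0 mL

cocoa powder: 4.1 oz; powdered sugar: 0.3 kg; all-purpose flour: 12.2 g; sour cream: 239.6 g; applesauce: 430.0 mL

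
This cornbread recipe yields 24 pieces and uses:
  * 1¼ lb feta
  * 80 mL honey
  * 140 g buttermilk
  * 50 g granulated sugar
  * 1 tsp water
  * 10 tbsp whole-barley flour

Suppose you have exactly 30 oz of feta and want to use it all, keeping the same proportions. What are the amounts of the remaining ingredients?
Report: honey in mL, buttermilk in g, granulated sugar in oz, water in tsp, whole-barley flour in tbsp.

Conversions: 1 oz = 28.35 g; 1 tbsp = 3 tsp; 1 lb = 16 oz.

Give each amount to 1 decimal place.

The original recipe has 20 oz of feta, so the scaling factor is 30 ÷ 20 = 3/2 = 1.5.
honey: 80 mL × 3/2 = 120.0 mL
buttermilk: 140 g × 3/2 = 210.0 g
granulated sugar: 50 g × 3/2 ÷ 28.35 g/oz ≈ 2.6 oz
water: 1 tsp × 3/2 = 1.5 tsp
whole-barley flour: 10 tbsp × 3/2 = 15.0 tbsp

honey: 120.0 mL; buttermilk: 210.0 g; granulated sugar: 2.6 oz; water: 1.5 tsp; whole-barley flour: 15.0 tbsp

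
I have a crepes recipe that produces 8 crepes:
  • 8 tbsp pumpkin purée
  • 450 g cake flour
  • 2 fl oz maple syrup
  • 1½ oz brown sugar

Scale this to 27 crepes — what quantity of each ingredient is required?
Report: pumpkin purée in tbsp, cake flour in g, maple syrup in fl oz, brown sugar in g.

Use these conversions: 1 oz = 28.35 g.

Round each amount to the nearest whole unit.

Scaling factor: 27/8 = 3.375.
pumpkin purée: 8 tbsp × 27/8 = 27 tbsp
cake flour: 450 g × 27/8 ≈ 1519 g
maple syrup: 2 fl oz × 27/8 ≈ 7 fl oz
brown sugar: 1.5 oz × 27/8 × 28.35 g/oz ≈ 144 g

pumpkin purée: 27 tbsp; cake flour: 1519 g; maple syrup: 7 fl oz; brown sugar: 144 g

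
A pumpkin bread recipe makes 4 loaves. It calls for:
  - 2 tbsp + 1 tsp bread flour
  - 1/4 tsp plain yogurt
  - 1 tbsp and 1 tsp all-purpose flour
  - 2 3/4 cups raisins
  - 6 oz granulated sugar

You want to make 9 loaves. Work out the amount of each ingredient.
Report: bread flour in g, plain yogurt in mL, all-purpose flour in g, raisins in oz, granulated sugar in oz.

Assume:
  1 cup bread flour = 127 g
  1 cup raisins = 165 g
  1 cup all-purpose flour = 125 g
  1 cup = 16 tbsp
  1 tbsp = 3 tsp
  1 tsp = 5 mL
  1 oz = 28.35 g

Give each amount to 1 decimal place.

Scaling factor: 9/4 = 2.25.
bread flour: (2 tbsp + 1 tsp = 7/3 tbsp) × 9/4 ÷ 16 tbsp/cup × 127 g/cup ≈ 41.7 g
plain yogurt: 0.25 tsp × 9/4 × 5 mL/tsp ≈ 2.8 mL
all-purpose flour: (1 tbsp + 1 tsp = 4/3 tbsp) × 9/4 ÷ 16 tbsp/cup × 125 g/cup ≈ 23.4 g
raisins: 2.75 cup × 9/4 × 165 g/cup ÷ 28.35 g/oz ≈ 36.0 oz
granulated sugar: 6 oz × 9/4 = 13.5 oz

bread flour: 41.7 g; plain yogurt: 2.8 mL; all-purpose flour: 23.4 g; raisins: 36.0 oz; granulated sugar: 13.5 oz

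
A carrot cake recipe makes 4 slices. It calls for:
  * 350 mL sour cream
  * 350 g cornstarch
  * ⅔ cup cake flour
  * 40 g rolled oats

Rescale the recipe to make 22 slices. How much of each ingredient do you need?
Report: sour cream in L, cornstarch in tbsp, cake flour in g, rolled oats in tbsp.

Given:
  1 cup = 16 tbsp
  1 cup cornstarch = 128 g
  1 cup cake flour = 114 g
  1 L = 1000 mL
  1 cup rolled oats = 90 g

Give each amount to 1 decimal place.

sour cream: 1.9 L; cornstarch: 240.6 tbsp; cake flour: 418.0 g; rolled oats: 39.1 tbsp

Scaling factor: 22/4 = 11/2 = 5.5.
sour cream: 350 mL × 11/2 ÷ 1000 mL/L ≈ 1.9 L
cornstarch: 350 g × 11/2 ÷ 128 g/cup × 16 tbsp/cup ≈ 240.6 tbsp
cake flour: 2/3 cup × 11/2 × 114 g/cup = 418.0 g
rolled oats: 40 g × 11/2 ÷ 90 g/cup × 16 tbsp/cup ≈ 39.1 tbsp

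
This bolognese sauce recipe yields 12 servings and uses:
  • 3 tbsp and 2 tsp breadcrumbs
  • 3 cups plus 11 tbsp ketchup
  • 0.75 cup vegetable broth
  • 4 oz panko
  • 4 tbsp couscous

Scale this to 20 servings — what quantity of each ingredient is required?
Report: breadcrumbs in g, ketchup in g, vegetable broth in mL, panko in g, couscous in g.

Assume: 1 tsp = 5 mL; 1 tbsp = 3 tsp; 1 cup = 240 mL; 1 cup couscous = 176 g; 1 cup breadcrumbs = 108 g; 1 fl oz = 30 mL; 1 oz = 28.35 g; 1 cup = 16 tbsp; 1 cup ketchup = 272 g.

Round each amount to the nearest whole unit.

breadcrumbs: 41 g; ketchup: 1672 g; vegetable broth: 300 mL; panko: 189 g; couscous: 73 g

Scaling factor: 20/12 = 5/3.
breadcrumbs: (3 tbsp + 2 tsp = 11/3 tbsp) × 5/3 ÷ 16 tbsp/cup × 108 g/cup ≈ 41 g
ketchup: (3 cup + 11 tbsp = 3.6875 cup) × 5/3 × 272 g/cup ≈ 1672 g
vegetable broth: 0.75 cup × 5/3 × 240 mL/cup = 300 mL
panko: 4 oz × 5/3 × 28.35 g/oz = 189 g
couscous: 4 tbsp × 5/3 ÷ 16 tbsp/cup × 176 g/cup ≈ 73 g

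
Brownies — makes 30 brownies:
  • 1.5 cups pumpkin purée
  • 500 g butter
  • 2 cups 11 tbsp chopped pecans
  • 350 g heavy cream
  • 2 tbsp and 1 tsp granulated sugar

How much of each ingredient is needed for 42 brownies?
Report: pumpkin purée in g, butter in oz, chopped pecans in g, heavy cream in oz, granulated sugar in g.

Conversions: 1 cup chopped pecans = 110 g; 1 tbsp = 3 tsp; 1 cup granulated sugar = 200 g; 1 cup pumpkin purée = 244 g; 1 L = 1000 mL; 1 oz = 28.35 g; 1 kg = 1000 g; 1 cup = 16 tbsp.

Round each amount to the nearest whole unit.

pumpkin purée: 512 g; butter: 25 oz; chopped pecans: 414 g; heavy cream: 17 oz; granulated sugar: 41 g

Scaling factor: 42/30 = 7/5 = 1.4.
pumpkin purée: 1.5 cup × 7/5 × 244 g/cup ≈ 512 g
butter: 500 g × 7/5 ÷ 28.35 g/oz ≈ 25 oz
chopped pecans: (2 cup + 11 tbsp = 2.6875 cup) × 7/5 × 110 g/cup ≈ 414 g
heavy cream: 350 g × 7/5 ÷ 28.35 g/oz ≈ 17 oz
granulated sugar: (2 tbsp + 1 tsp = 7/3 tbsp) × 7/5 ÷ 16 tbsp/cup × 200 g/cup ≈ 41 g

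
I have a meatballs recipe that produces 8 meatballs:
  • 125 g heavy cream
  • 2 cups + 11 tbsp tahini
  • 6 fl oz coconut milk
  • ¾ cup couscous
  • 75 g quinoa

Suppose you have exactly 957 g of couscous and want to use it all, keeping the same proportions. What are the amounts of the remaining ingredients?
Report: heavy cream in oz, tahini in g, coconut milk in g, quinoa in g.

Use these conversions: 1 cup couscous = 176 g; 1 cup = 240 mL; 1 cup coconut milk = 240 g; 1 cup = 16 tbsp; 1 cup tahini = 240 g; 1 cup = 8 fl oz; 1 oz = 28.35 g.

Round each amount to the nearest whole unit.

The original recipe has 132 g of couscous, so the scaling factor is 957 ÷ 132 = 29/4 = 7.25.
heavy cream: 125 g × 29/4 ÷ 28.35 g/oz ≈ 32 oz
tahini: (2 cup + 11 tbsp = 2.6875 cup) × 29/4 × 240 g/cup ≈ 4676 g
coconut milk: 6 fl oz × 29/4 ÷ 8 fl oz/cup × 240 g/cup = 1305 g
quinoa: 75 g × 29/4 ≈ 544 g

heavy cream: 32 oz; tahini: 4676 g; coconut milk: 1305 g; quinoa: 544 g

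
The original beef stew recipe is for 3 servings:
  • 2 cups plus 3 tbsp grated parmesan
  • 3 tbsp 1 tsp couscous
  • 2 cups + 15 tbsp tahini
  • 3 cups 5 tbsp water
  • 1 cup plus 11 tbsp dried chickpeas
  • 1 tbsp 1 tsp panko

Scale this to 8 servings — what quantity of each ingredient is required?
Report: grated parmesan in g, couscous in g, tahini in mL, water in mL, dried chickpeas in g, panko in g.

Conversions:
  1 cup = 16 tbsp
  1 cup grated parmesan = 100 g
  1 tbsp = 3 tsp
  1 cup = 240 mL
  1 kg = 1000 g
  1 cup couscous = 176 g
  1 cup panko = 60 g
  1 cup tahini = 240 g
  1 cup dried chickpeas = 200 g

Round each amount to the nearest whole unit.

Scaling factor: 8/3.
grated parmesan: (2 cup + 3 tbsp = 2.1875 cup) × 8/3 × 100 g/cup ≈ 583 g
couscous: (3 tbsp + 1 tsp = 10/3 tbsp) × 8/3 ÷ 16 tbsp/cup × 176 g/cup ≈ 98 g
tahini: (2 cup + 15 tbsp = 2.9375 cup) × 8/3 × 240 mL/cup = 1880 mL
water: (3 cup + 5 tbsp = 3.3125 cup) × 8/3 × 240 mL/cup = 2120 mL
dried chickpeas: (1 cup + 11 tbsp = 1.6875 cup) × 8/3 × 200 g/cup = 900 g
panko: (1 tbsp + 1 tsp = 4/3 tbsp) × 8/3 ÷ 16 tbsp/cup × 60 g/cup ≈ 13 g

grated parmesan: 583 g; couscous: 98 g; tahini: 1880 mL; water: 2120 mL; dried chickpeas: 900 g; panko: 13 g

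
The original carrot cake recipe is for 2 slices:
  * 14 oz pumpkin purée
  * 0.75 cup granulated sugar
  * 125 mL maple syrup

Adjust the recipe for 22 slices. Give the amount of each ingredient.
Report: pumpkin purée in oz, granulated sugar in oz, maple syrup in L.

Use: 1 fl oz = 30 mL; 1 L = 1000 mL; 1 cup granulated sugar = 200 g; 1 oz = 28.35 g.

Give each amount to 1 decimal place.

pumpkin purée: 154.0 oz; granulated sugar: 58.2 oz; maple syrup: 1.4 L

Scaling factor: 22/2 = 11.
pumpkin purée: 14 oz × 11 = 154.0 oz
granulated sugar: 0.75 cup × 11 × 200 g/cup ÷ 28.35 g/oz ≈ 58.2 oz
maple syrup: 125 mL × 11 ÷ 1000 mL/L ≈ 1.4 L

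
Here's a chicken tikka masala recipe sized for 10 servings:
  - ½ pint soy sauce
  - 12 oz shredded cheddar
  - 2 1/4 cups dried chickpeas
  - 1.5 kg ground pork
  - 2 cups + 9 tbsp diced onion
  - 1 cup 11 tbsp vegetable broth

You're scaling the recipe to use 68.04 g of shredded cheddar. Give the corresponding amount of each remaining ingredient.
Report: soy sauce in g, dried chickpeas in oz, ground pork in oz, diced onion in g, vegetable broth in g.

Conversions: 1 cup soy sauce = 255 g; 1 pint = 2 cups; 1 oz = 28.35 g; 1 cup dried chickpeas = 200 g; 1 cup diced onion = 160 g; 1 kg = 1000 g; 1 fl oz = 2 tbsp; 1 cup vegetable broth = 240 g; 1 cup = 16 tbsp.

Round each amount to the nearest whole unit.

The original recipe has 340.2 g of shredded cheddar, so the scaling factor is 68.04 ÷ 340.2 = 1/5 = 0.2.
soy sauce: 0.5 pint × 1/5 × 2 cup/pint × 255 g/cup = 51 g
dried chickpeas: 2.25 cup × 1/5 × 200 g/cup ÷ 28.35 g/oz ≈ 3 oz
ground pork: 1.5 kg × 1/5 × 1000 g/kg ÷ 28.35 g/oz ≈ 11 oz
diced onion: (2 cup + 9 tbsp = 2.5625 cup) × 1/5 × 160 g/cup = 82 g
vegetable broth: (1 cup + 11 tbsp = 1.6875 cup) × 1/5 × 240 g/cup = 81 g

soy sauce: 51 g; dried chickpeas: 3 oz; ground pork: 11 oz; diced onion: 82 g; vegetable broth: 81 g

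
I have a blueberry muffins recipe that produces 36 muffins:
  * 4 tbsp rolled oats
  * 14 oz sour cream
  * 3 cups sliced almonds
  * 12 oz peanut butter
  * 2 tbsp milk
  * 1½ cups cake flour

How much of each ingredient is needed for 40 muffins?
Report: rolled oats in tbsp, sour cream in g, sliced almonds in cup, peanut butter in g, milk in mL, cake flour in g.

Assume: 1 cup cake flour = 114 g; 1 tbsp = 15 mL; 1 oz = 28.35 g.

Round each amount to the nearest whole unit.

Scaling factor: 40/36 = 10/9.
rolled oats: 4 tbsp × 10/9 ≈ 4 tbsp
sour cream: 14 oz × 10/9 × 28.35 g/oz = 441 g
sliced almonds: 3 cup × 10/9 ≈ 3 cup
peanut butter: 12 oz × 10/9 × 28.35 g/oz = 378 g
milk: 2 tbsp × 10/9 × 15 mL/tbsp ≈ 33 mL
cake flour: 1.5 cup × 10/9 × 114 g/cup = 190 g

rolled oats: 4 tbsp; sour cream: 441 g; sliced almonds: 3 cup; peanut butter: 378 g; milk: 33 mL; cake flour: 190 g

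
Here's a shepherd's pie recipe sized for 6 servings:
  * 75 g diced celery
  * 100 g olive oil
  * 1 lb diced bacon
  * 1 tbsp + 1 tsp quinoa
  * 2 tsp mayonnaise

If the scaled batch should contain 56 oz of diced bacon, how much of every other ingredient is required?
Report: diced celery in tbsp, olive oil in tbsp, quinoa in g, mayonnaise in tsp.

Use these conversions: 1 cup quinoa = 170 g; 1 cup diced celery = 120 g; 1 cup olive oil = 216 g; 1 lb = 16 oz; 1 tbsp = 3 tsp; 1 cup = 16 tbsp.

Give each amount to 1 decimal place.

The original recipe has 16 oz of diced bacon, so the scaling factor is 56 ÷ 16 = 7/2 = 3.5.
diced celery: 75 g × 7/2 ÷ 120 g/cup × 16 tbsp/cup = 35.0 tbsp
olive oil: 100 g × 7/2 ÷ 216 g/cup × 16 tbsp/cup ≈ 25.9 tbsp
quinoa: (1 tbsp + 1 tsp = 4/3 tbsp) × 7/2 ÷ 16 tbsp/cup × 170 g/cup ≈ 49.6 g
mayonnaise: 2 tsp × 7/2 = 7.0 tsp

diced celery: 35.0 tbsp; olive oil: 25.9 tbsp; quinoa: 49.6 g; mayonnaise: 7.0 tsp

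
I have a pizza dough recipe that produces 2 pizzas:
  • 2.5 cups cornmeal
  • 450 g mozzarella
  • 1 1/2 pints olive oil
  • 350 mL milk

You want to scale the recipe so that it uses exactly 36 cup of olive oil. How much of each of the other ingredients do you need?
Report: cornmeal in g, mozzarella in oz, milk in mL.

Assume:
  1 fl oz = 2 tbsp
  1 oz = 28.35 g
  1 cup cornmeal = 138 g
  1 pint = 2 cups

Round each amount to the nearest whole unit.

cornmeal: 4140 g; mozzarella: 190 oz; milk: 4200 mL

The original recipe has 3 cup of olive oil, so the scaling factor is 36 ÷ 3 = 12.
cornmeal: 2.5 cup × 12 × 138 g/cup = 4140 g
mozzarella: 450 g × 12 ÷ 28.35 g/oz ≈ 190 oz
milk: 350 mL × 12 = 4200 mL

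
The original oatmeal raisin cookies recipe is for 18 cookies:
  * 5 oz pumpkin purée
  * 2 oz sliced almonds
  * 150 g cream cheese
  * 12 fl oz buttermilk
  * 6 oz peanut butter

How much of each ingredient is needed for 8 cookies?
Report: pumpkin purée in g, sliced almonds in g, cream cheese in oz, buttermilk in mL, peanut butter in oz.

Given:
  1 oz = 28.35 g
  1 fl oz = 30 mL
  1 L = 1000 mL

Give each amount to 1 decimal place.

pumpkin purée: 63.0 g; sliced almonds: 25.2 g; cream cheese: 2.4 oz; buttermilk: 160.0 mL; peanut butter: 2.7 oz

Scaling factor: 8/18 = 4/9.
pumpkin purée: 5 oz × 4/9 × 28.35 g/oz = 63.0 g
sliced almonds: 2 oz × 4/9 × 28.35 g/oz = 25.2 g
cream cheese: 150 g × 4/9 ÷ 28.35 g/oz ≈ 2.4 oz
buttermilk: 12 fl oz × 4/9 × 30 mL/fl oz = 160.0 mL
peanut butter: 6 oz × 4/9 ≈ 2.7 oz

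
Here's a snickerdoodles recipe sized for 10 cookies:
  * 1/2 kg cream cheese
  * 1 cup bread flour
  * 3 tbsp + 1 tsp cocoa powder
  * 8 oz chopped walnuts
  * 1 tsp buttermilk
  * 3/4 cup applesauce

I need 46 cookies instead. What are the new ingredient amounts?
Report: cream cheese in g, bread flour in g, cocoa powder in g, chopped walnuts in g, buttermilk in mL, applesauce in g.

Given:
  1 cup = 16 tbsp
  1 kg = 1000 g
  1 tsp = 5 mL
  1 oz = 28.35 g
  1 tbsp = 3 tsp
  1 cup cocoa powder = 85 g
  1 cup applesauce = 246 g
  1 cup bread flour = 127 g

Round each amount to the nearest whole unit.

Scaling factor: 46/10 = 23/5 = 4.6.
cream cheese: 0.5 kg × 23/5 × 1000 g/kg = 2300 g
bread flour: 1 cup × 23/5 × 127 g/cup ≈ 584 g
cocoa powder: (3 tbsp + 1 tsp = 10/3 tbsp) × 23/5 ÷ 16 tbsp/cup × 85 g/cup ≈ 81 g
chopped walnuts: 8 oz × 23/5 × 28.35 g/oz ≈ 1043 g
buttermilk: 1 tsp × 23/5 × 5 mL/tsp = 23 mL
applesauce: 0.75 cup × 23/5 × 246 g/cup ≈ 849 g

cream cheese: 2300 g; bread flour: 584 g; cocoa powder: 81 g; chopped walnuts: 1043 g; buttermilk: 23 mL; applesauce: 849 g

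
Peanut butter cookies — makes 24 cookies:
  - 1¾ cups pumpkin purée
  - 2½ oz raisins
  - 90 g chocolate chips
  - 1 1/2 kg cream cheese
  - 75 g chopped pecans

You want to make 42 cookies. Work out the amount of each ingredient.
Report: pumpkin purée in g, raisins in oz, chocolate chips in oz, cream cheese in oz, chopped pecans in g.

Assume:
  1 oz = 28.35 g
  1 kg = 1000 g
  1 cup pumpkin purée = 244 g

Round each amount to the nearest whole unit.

Scaling factor: 42/24 = 7/4 = 1.75.
pumpkin purée: 1.75 cup × 7/4 × 244 g/cup ≈ 747 g
raisins: 2.5 oz × 7/4 ≈ 4 oz
chocolate chips: 90 g × 7/4 ÷ 28.35 g/oz ≈ 6 oz
cream cheese: 1.5 kg × 7/4 × 1000 g/kg ÷ 28.35 g/oz ≈ 93 oz
chopped pecans: 75 g × 7/4 ≈ 131 g

pumpkin purée: 747 g; raisins: 4 oz; chocolate chips: 6 oz; cream cheese: 93 oz; chopped pecans: 131 g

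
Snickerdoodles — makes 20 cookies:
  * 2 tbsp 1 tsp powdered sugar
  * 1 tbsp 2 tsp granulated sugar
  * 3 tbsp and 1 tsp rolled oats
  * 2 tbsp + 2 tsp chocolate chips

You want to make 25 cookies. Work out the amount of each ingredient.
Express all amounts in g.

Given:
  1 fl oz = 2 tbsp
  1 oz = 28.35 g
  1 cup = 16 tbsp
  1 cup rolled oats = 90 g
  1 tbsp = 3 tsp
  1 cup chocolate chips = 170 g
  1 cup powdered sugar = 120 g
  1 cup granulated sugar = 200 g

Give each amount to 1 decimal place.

powdered sugar: 21.9 g; granulated sugar: 26.0 g; rolled oats: 23.4 g; chocolate chips: 35.4 g

Scaling factor: 25/20 = 5/4 = 1.25.
powdered sugar: (2 tbsp + 1 tsp = 7/3 tbsp) × 5/4 ÷ 16 tbsp/cup × 120 g/cup ≈ 21.9 g
granulated sugar: (1 tbsp + 2 tsp = 5/3 tbsp) × 5/4 ÷ 16 tbsp/cup × 200 g/cup ≈ 26.0 g
rolled oats: (3 tbsp + 1 tsp = 10/3 tbsp) × 5/4 ÷ 16 tbsp/cup × 90 g/cup ≈ 23.4 g
chocolate chips: (2 tbsp + 2 tsp = 8/3 tbsp) × 5/4 ÷ 16 tbsp/cup × 170 g/cup ≈ 35.4 g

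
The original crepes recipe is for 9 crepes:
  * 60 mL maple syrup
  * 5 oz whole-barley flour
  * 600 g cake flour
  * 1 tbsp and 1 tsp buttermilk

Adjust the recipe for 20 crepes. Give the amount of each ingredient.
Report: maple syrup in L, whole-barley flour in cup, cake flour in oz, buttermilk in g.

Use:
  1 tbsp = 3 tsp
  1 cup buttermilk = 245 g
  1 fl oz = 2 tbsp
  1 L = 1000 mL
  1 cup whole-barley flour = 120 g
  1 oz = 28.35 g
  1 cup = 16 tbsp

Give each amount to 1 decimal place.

maple syrup: 0.1 L; whole-barley flour: 2.6 cup; cake flour: 47.0 oz; buttermilk: 45.4 g

Scaling factor: 20/9.
maple syrup: 60 mL × 20/9 ÷ 1000 mL/L ≈ 0.1 L
whole-barley flour: 5 oz × 20/9 × 28.35 g/oz ÷ 120 g/cup ≈ 2.6 cup
cake flour: 600 g × 20/9 ÷ 28.35 g/oz ≈ 47.0 oz
buttermilk: (1 tbsp + 1 tsp = 4/3 tbsp) × 20/9 ÷ 16 tbsp/cup × 245 g/cup ≈ 45.4 g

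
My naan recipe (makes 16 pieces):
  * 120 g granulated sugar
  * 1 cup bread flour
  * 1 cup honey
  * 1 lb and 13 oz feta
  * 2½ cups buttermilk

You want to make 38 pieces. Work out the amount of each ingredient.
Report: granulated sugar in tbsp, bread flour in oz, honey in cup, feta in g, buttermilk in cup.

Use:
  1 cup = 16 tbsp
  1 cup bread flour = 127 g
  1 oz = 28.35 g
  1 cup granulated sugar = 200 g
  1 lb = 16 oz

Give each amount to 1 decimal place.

Scaling factor: 38/16 = 19/8 = 2.375.
granulated sugar: 120 g × 19/8 ÷ 200 g/cup × 16 tbsp/cup = 22.8 tbsp
bread flour: 1 cup × 19/8 × 127 g/cup ÷ 28.35 g/oz ≈ 10.6 oz
honey: 1 cup × 19/8 ≈ 2.4 cup
feta: (1 lb + 13 oz = 1.8125 lb) × 19/8 × 16 oz/lb × 28.35 g/oz ≈ 1952.6 g
buttermilk: 2.5 cup × 19/8 ≈ 5.9 cup

granulated sugar: 22.8 tbsp; bread flour: 10.6 oz; honey: 2.4 cup; feta: 1952.6 g; buttermilk: 5.9 cup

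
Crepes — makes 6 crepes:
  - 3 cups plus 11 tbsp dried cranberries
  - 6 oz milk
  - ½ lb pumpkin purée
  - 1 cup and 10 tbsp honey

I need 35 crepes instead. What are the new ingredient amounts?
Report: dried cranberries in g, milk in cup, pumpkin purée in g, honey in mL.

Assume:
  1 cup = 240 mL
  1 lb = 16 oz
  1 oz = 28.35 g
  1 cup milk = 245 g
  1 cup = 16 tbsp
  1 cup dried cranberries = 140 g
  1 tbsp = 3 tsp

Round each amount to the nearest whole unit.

dried cranberries: 3011 g; milk: 4 cup; pumpkin purée: 1323 g; honey: 2275 mL

Scaling factor: 35/6.
dried cranberries: (3 cup + 11 tbsp = 3.6875 cup) × 35/6 × 140 g/cup ≈ 3011 g
milk: 6 oz × 35/6 × 28.35 g/oz ÷ 245 g/cup ≈ 4 cup
pumpkin purée: 0.5 lb × 35/6 × 16 oz/lb × 28.35 g/oz = 1323 g
honey: (1 cup + 10 tbsp = 1.625 cup) × 35/6 × 240 mL/cup = 2275 mL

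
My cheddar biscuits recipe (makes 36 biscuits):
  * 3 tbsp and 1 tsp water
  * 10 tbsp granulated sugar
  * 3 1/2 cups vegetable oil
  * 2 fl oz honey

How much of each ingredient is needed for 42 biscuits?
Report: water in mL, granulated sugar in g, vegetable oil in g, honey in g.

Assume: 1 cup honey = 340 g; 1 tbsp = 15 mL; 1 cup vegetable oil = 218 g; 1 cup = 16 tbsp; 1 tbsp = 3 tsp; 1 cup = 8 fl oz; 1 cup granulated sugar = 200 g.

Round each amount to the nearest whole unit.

water: 58 mL; granulated sugar: 146 g; vegetable oil: 890 g; honey: 99 g

Scaling factor: 42/36 = 7/6.
water: (3 tbsp + 1 tsp = 10/3 tbsp) × 7/6 × 15 mL/tbsp ≈ 58 mL
granulated sugar: 10 tbsp × 7/6 ÷ 16 tbsp/cup × 200 g/cup ≈ 146 g
vegetable oil: 3.5 cup × 7/6 × 218 g/cup ≈ 890 g
honey: 2 fl oz × 7/6 ÷ 8 fl oz/cup × 340 g/cup ≈ 99 g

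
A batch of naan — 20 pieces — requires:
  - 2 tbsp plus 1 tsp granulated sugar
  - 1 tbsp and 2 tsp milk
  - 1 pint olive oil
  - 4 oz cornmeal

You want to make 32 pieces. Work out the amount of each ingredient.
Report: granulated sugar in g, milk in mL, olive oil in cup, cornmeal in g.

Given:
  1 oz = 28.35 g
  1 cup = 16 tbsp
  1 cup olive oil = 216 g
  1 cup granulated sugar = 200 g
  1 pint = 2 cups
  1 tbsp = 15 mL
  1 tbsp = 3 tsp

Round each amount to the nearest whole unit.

Scaling factor: 32/20 = 8/5 = 1.6.
granulated sugar: (2 tbsp + 1 tsp = 7/3 tbsp) × 8/5 ÷ 16 tbsp/cup × 200 g/cup ≈ 47 g
milk: (1 tbsp + 2 tsp = 5/3 tbsp) × 8/5 × 15 mL/tbsp = 40 mL
olive oil: 1 pint × 8/5 × 2 cup/pint ≈ 3 cup
cornmeal: 4 oz × 8/5 × 28.35 g/oz ≈ 181 g

granulated sugar: 47 g; milk: 40 mL; olive oil: 3 cup; cornmeal: 181 g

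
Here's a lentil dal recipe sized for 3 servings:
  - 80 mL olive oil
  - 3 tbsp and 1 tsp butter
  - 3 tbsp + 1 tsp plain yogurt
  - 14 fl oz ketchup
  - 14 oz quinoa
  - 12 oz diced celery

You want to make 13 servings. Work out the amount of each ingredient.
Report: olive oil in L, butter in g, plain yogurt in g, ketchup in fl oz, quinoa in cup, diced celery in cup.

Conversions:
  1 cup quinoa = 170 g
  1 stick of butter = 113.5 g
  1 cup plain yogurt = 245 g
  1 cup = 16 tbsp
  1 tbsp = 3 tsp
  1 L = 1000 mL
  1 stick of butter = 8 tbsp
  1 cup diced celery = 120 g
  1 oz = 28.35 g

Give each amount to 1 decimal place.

Scaling factor: 13/3.
olive oil: 80 mL × 13/3 ÷ 1000 mL/L ≈ 0.3 L
butter: (3 tbsp + 1 tsp = 10/3 tbsp) × 13/3 ÷ 8 tbsp/stick × 113.5 g/stick ≈ 204.9 g
plain yogurt: (3 tbsp + 1 tsp = 10/3 tbsp) × 13/3 ÷ 16 tbsp/cup × 245 g/cup ≈ 221.2 g
ketchup: 14 fl oz × 13/3 ≈ 60.7 fl oz
quinoa: 14 oz × 13/3 × 28.35 g/oz ÷ 170 g/cup ≈ 10.1 cup
diced celery: 12 oz × 13/3 × 28.35 g/oz ÷ 120 g/cup ≈ 12.3 cup

olive oil: 0.3 L; butter: 204.9 g; plain yogurt: 221.2 g; ketchup: 60.7 fl oz; quinoa: 10.1 cup; diced celery: 12.3 cup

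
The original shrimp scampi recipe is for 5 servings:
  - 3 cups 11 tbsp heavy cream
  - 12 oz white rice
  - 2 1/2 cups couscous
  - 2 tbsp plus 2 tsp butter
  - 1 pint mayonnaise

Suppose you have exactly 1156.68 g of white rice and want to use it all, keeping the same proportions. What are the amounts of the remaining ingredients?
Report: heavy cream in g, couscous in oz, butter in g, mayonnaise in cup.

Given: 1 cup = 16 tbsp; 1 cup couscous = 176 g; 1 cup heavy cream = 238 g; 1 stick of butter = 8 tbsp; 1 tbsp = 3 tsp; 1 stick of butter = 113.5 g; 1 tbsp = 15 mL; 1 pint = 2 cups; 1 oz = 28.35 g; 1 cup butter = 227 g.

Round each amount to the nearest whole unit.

heavy cream: 2984 g; couscous: 53 oz; butter: 129 g; mayonnaise: 7 cup

The original recipe has 340.2 g of white rice, so the scaling factor is 1156.68 ÷ 340.2 = 17/5 = 3.4.
heavy cream: (3 cup + 11 tbsp = 3.6875 cup) × 17/5 × 238 g/cup ≈ 2984 g
couscous: 2.5 cup × 17/5 × 176 g/cup ÷ 28.35 g/oz ≈ 53 oz
butter: (2 tbsp + 2 tsp = 8/3 tbsp) × 17/5 ÷ 8 tbsp/stick × 113.5 g/stick ≈ 129 g
mayonnaise: 1 pint × 17/5 × 2 cup/pint ≈ 7 cup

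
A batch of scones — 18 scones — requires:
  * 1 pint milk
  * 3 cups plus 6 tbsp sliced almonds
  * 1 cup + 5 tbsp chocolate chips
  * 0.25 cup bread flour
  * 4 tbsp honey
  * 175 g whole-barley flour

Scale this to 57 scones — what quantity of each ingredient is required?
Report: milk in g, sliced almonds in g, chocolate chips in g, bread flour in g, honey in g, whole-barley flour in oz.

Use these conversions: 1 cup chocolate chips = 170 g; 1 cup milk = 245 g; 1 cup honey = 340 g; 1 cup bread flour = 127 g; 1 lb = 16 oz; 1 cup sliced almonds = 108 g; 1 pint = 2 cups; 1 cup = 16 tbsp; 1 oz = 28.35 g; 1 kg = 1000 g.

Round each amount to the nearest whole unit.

milk: 1552 g; sliced almonds: 1154 g; chocolate chips: 707 g; bread flour: 101 g; honey: 269 g; whole-barley flour: 20 oz

Scaling factor: 57/18 = 19/6.
milk: 1 pint × 19/6 × 2 cup/pint × 245 g/cup ≈ 1552 g
sliced almonds: (3 cup + 6 tbsp = 3.375 cup) × 19/6 × 108 g/cup ≈ 1154 g
chocolate chips: (1 cup + 5 tbsp = 1.3125 cup) × 19/6 × 170 g/cup ≈ 707 g
bread flour: 0.25 cup × 19/6 × 127 g/cup ≈ 101 g
honey: 4 tbsp × 19/6 ÷ 16 tbsp/cup × 340 g/cup ≈ 269 g
whole-barley flour: 175 g × 19/6 ÷ 28.35 g/oz ≈ 20 oz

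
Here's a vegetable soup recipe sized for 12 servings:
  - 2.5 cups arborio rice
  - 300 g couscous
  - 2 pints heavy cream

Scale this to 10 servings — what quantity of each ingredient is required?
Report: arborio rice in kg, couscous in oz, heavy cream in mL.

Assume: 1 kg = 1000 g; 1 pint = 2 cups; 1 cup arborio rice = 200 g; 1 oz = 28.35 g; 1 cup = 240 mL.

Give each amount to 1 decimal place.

Scaling factor: 10/12 = 5/6.
arborio rice: 2.5 cup × 5/6 × 200 g/cup ÷ 1000 g/kg ≈ 0.4 kg
couscous: 300 g × 5/6 ÷ 28.35 g/oz ≈ 8.8 oz
heavy cream: 2 pint × 5/6 × 2 cup/pint × 240 mL/cup = 800.0 mL

arborio rice: 0.4 kg; couscous: 8.8 oz; heavy cream: 800.0 mL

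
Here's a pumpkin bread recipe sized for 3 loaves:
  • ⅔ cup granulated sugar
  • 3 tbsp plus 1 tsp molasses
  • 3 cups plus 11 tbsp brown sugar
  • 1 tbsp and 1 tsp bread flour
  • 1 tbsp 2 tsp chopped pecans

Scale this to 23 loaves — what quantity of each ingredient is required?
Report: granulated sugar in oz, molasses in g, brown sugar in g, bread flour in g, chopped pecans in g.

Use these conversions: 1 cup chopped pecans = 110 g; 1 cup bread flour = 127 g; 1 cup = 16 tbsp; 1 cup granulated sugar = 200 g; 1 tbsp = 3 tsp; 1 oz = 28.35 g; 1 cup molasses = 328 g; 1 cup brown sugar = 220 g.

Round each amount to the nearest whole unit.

granulated sugar: 36 oz; molasses: 524 g; brown sugar: 6220 g; bread flour: 81 g; chopped pecans: 88 g

Scaling factor: 23/3.
granulated sugar: 2/3 cup × 23/3 × 200 g/cup ÷ 28.35 g/oz ≈ 36 oz
molasses: (3 tbsp + 1 tsp = 10/3 tbsp) × 23/3 ÷ 16 tbsp/cup × 328 g/cup ≈ 524 g
brown sugar: (3 cup + 11 tbsp = 3.6875 cup) × 23/3 × 220 g/cup ≈ 6220 g
bread flour: (1 tbsp + 1 tsp = 4/3 tbsp) × 23/3 ÷ 16 tbsp/cup × 127 g/cup ≈ 81 g
chopped pecans: (1 tbsp + 2 tsp = 5/3 tbsp) × 23/3 ÷ 16 tbsp/cup × 110 g/cup ≈ 88 g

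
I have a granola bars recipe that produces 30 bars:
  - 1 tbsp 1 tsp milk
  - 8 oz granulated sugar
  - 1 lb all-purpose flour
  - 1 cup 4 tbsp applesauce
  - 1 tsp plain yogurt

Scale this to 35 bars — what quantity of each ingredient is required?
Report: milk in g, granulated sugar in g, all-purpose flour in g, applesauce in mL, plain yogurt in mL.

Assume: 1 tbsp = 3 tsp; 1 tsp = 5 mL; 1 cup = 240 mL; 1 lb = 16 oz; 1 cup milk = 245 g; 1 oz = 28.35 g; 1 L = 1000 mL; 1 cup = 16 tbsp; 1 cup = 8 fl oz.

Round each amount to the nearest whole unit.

milk: 24 g; granulated sugar: 265 g; all-purpose flour: 529 g; applesauce: 350 mL; plain yogurt: 6 mL

Scaling factor: 35/30 = 7/6.
milk: (1 tbsp + 1 tsp = 4/3 tbsp) × 7/6 ÷ 16 tbsp/cup × 245 g/cup ≈ 24 g
granulated sugar: 8 oz × 7/6 × 28.35 g/oz ≈ 265 g
all-purpose flour: 1 lb × 7/6 × 16 oz/lb × 28.35 g/oz ≈ 529 g
applesauce: (1 cup + 4 tbsp = 1.25 cup) × 7/6 × 240 mL/cup = 350 mL
plain yogurt: 1 tsp × 7/6 × 5 mL/tsp ≈ 6 mL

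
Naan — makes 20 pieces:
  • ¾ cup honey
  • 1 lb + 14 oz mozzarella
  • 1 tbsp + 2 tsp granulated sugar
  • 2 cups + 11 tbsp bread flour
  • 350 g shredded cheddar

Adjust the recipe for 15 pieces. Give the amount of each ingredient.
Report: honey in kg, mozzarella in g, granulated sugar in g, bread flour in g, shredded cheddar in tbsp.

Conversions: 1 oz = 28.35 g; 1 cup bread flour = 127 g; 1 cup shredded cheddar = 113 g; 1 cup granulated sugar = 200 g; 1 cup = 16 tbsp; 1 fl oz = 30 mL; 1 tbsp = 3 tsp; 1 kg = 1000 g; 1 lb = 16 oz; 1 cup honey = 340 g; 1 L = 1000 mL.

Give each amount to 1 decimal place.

honey: 0.2 kg; mozzarella: 637.9 g; granulated sugar: 15.6 g; bread flour: 256.0 g; shredded cheddar: 37.2 tbsp

Scaling factor: 15/20 = 3/4 = 0.75.
honey: 0.75 cup × 3/4 × 340 g/cup ÷ 1000 g/kg ≈ 0.2 kg
mozzarella: (1 lb + 14 oz = 1.875 lb) × 3/4 × 16 oz/lb × 28.35 g/oz ≈ 637.9 g
granulated sugar: (1 tbsp + 2 tsp = 5/3 tbsp) × 3/4 ÷ 16 tbsp/cup × 200 g/cup ≈ 15.6 g
bread flour: (2 cup + 11 tbsp = 2.6875 cup) × 3/4 × 127 g/cup ≈ 256.0 g
shredded cheddar: 350 g × 3/4 ÷ 113 g/cup × 16 tbsp/cup ≈ 37.2 tbsp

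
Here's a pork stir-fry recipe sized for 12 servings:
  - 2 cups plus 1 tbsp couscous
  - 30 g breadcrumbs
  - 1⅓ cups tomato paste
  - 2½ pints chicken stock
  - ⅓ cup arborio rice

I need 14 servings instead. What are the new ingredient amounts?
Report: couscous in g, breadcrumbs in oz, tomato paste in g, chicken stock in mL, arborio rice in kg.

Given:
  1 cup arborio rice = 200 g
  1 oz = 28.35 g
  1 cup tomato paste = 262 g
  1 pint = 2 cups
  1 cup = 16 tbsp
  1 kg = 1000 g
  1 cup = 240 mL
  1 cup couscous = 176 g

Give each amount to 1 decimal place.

Scaling factor: 14/12 = 7/6.
couscous: (2 cup + 1 tbsp = 2.0625 cup) × 7/6 × 176 g/cup = 423.5 g
breadcrumbs: 30 g × 7/6 ÷ 28.35 g/oz ≈ 1.2 oz
tomato paste: 4/3 cup × 7/6 × 262 g/cup ≈ 407.6 g
chicken stock: 2.5 pint × 7/6 × 2 cup/pint × 240 mL/cup = 1400.0 mL
arborio rice: 1/3 cup × 7/6 × 200 g/cup ÷ 1000 g/kg ≈ 0.1 kg

couscous: 423.5 g; breadcrumbs: 1.2 oz; tomato paste: 407.6 g; chicken stock: 1400.0 mL; arborio rice: 0.1 kg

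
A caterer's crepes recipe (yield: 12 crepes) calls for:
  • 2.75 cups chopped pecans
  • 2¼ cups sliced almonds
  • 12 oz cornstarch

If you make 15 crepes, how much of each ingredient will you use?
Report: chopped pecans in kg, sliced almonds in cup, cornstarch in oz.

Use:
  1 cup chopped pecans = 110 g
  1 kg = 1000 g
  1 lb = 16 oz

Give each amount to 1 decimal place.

Scaling factor: 15/12 = 5/4 = 1.25.
chopped pecans: 2.75 cup × 5/4 × 110 g/cup ÷ 1000 g/kg ≈ 0.4 kg
sliced almonds: 2.25 cup × 5/4 ≈ 2.8 cup
cornstarch: 12 oz × 5/4 = 15.0 oz

chopped pecans: 0.4 kg; sliced almonds: 2.8 cup; cornstarch: 15.0 oz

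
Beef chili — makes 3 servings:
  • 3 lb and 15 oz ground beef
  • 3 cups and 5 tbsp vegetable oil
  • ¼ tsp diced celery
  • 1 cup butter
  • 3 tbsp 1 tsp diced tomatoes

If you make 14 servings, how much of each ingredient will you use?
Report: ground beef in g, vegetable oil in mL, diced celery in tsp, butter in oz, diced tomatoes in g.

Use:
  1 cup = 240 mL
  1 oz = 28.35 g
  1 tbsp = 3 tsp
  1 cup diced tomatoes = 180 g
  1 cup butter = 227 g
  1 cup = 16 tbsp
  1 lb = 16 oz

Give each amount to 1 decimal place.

ground beef: 8334.9 g; vegetable oil: 3710.0 mL; diced celery: 1.2 tsp; butter: 37.4 oz; diced tomatoes: 175.0 g

Scaling factor: 14/3.
ground beef: (3 lb + 15 oz = 3.9375 lb) × 14/3 × 16 oz/lb × 28.35 g/oz = 8334.9 g
vegetable oil: (3 cup + 5 tbsp = 3.3125 cup) × 14/3 × 240 mL/cup = 3710.0 mL
diced celery: 0.25 tsp × 14/3 ≈ 1.2 tsp
butter: 1 cup × 14/3 × 227 g/cup ÷ 28.35 g/oz ≈ 37.4 oz
diced tomatoes: (3 tbsp + 1 tsp = 10/3 tbsp) × 14/3 ÷ 16 tbsp/cup × 180 g/cup = 175.0 g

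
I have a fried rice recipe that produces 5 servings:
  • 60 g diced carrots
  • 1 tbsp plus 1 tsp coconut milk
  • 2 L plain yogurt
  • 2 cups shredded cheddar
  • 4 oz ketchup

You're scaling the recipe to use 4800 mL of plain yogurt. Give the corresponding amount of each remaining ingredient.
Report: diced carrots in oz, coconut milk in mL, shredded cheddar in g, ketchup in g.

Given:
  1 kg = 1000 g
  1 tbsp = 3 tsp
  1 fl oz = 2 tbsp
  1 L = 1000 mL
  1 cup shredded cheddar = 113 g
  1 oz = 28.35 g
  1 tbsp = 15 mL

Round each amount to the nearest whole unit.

The original recipe has 2000 mL of plain yogurt, so the scaling factor is 4800 ÷ 2000 = 12/5 = 2.4.
diced carrots: 60 g × 12/5 ÷ 28.35 g/oz ≈ 5 oz
coconut milk: (1 tbsp + 1 tsp = 4/3 tbsp) × 12/5 × 15 mL/tbsp = 48 mL
shredded cheddar: 2 cup × 12/5 × 113 g/cup ≈ 542 g
ketchup: 4 oz × 12/5 × 28.35 g/oz ≈ 272 g

diced carrots: 5 oz; coconut milk: 48 mL; shredded cheddar: 542 g; ketchup: 272 g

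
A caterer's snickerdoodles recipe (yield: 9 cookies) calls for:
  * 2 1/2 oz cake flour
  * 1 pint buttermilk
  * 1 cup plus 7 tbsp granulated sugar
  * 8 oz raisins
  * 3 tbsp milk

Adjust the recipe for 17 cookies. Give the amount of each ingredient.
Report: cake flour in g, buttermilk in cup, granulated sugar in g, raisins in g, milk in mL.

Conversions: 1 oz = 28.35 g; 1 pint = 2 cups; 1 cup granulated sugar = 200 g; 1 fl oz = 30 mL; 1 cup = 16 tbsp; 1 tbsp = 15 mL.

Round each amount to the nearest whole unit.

cake flour: 134 g; buttermilk: 4 cup; granulated sugar: 543 g; raisins: 428 g; milk: 85 mL

Scaling factor: 17/9.
cake flour: 2.5 oz × 17/9 × 28.35 g/oz ≈ 134 g
buttermilk: 1 pint × 17/9 × 2 cup/pint ≈ 4 cup
granulated sugar: (1 cup + 7 tbsp = 1.4375 cup) × 17/9 × 200 g/cup ≈ 543 g
raisins: 8 oz × 17/9 × 28.35 g/oz ≈ 428 g
milk: 3 tbsp × 17/9 × 15 mL/tbsp = 85 mL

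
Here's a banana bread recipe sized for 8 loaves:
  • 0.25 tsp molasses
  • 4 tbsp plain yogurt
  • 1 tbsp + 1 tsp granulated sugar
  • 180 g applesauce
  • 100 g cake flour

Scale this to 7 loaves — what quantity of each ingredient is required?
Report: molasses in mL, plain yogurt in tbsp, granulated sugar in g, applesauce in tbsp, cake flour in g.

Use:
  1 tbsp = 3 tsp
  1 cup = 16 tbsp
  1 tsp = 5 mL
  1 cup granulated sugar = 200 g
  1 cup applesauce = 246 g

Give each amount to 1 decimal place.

Scaling factor: 7/8 = 0.875.
molasses: 0.25 tsp × 7/8 × 5 mL/tsp ≈ 1.1 mL
plain yogurt: 4 tbsp × 7/8 = 3.5 tbsp
granulated sugar: (1 tbsp + 1 tsp = 4/3 tbsp) × 7/8 ÷ 16 tbsp/cup × 200 g/cup ≈ 14.6 g
applesauce: 180 g × 7/8 ÷ 246 g/cup × 16 tbsp/cup ≈ 10.2 tbsp
cake flour: 100 g × 7/8 = 87.5 g

molasses: 1.1 mL; plain yogurt: 3.5 tbsp; granulated sugar: 14.6 g; applesauce: 10.2 tbsp; cake flour: 87.5 g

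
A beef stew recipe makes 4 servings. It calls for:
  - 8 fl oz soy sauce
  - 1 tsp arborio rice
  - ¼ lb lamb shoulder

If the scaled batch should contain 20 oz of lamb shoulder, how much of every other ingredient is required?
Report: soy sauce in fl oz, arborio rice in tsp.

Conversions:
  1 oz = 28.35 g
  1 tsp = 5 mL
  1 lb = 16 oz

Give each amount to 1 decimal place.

soy sauce: 40.0 fl oz; arborio rice: 5.0 tsp

The original recipe has 4 oz of lamb shoulder, so the scaling factor is 20 ÷ 4 = 5.
soy sauce: 8 fl oz × 5 = 40.0 fl oz
arborio rice: 1 tsp × 5 = 5.0 tsp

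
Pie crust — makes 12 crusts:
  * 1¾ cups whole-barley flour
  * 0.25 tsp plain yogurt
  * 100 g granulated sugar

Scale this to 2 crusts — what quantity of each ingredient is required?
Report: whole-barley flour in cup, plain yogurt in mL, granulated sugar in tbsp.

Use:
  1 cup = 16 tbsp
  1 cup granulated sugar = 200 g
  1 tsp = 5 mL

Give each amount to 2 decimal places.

Scaling factor: 2/12 = 1/6.
whole-barley flour: 1.75 cup × 1/6 ≈ 0.29 cup
plain yogurt: 0.25 tsp × 1/6 × 5 mL/tsp ≈ 0.21 mL
granulated sugar: 100 g × 1/6 ÷ 200 g/cup × 16 tbsp/cup ≈ 1.33 tbsp

whole-barley flour: 0.29 cup; plain yogurt: 0.21 mL; granulated sugar: 1.33 tbsp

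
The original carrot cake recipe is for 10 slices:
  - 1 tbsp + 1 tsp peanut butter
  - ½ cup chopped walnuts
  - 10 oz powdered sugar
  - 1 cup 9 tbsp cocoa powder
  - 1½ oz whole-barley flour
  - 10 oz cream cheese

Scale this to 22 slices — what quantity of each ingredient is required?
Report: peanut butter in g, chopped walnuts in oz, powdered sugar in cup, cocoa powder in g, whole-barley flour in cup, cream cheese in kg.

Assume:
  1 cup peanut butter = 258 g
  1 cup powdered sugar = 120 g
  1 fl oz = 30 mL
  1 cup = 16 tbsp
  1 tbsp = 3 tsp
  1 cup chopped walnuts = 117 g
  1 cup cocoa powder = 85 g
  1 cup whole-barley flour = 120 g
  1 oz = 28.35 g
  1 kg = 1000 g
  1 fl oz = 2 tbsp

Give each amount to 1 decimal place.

Scaling factor: 22/10 = 11/5 = 2.2.
peanut butter: (1 tbsp + 1 tsp = 4/3 tbsp) × 11/5 ÷ 16 tbsp/cup × 258 g/cup = 47.3 g
chopped walnuts: 0.5 cup × 11/5 × 117 g/cup ÷ 28.35 g/oz ≈ 4.5 oz
powdered sugar: 10 oz × 11/5 × 28.35 g/oz ÷ 120 g/cup ≈ 5.2 cup
cocoa powder: (1 cup + 9 tbsp = 1.5625 cup) × 11/5 × 85 g/cup ≈ 292.2 g
whole-barley flour: 1.5 oz × 11/5 × 28.35 g/oz ÷ 120 g/cup ≈ 0.8 cup
cream cheese: 10 oz × 11/5 × 28.35 g/oz ÷ 1000 g/kg ≈ 0.6 kg

peanut butter: 47.3 g; chopped walnuts: 4.5 oz; powdered sugar: 5.2 cup; cocoa powder: 292.2 g; whole-barley flour: 0.8 cup; cream cheese: 0.6 kg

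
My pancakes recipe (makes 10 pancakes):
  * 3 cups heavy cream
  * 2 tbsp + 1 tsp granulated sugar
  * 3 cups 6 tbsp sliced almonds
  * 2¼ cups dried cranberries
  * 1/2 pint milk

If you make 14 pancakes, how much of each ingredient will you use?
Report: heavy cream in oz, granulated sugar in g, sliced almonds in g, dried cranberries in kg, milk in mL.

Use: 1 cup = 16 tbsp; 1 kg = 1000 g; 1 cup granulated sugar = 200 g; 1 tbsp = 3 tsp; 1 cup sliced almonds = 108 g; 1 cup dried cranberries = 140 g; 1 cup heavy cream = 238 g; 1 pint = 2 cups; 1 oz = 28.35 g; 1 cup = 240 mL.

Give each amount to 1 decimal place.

Scaling factor: 14/10 = 7/5 = 1.4.
heavy cream: 3 cup × 7/5 × 238 g/cup ÷ 28.35 g/oz ≈ 35.3 oz
granulated sugar: (2 tbsp + 1 tsp = 7/3 tbsp) × 7/5 ÷ 16 tbsp/cup × 200 g/cup ≈ 40.8 g
sliced almonds: (3 cup + 6 tbsp = 3.375 cup) × 7/5 × 108 g/cup = 510.3 g
dried cranberries: 2.25 cup × 7/5 × 140 g/cup ÷ 1000 g/kg ≈ 0.4 kg
milk: 0.5 pint × 7/5 × 2 cup/pint × 240 mL/cup = 336.0 mL

heavy cream: 35.3 oz; granulated sugar: 40.8 g; sliced almonds: 510.3 g; dried cranberries: 0.4 kg; milk: 336.0 mL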